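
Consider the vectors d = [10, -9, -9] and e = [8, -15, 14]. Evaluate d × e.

(-261, -212, -78)

i: (-9)·14 - (-9)·(-15) = -126 - 135 = -261
j: (-9)·8 - 10·14 = -72 - 140 = -212
k: 10·(-15) - (-9)·8 = -150 - (-72) = -78
d × e = (-261, -212, -78)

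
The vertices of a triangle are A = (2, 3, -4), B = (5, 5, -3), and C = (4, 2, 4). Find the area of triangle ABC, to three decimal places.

AB = (3, 2, 1),  AC = (2, -1, 8)
i: 2·8 - 1·(-1) = 16 - (-1) = 17
j: 1·2 - 3·8 = 2 - 24 = -22
k: 3·(-1) - 2·2 = -3 - 4 = -7
AB × AC = (17, -22, -7)
|AB × AC| = √822 ≈ 28.6705
area = ½ · 28.6705 ≈ 14.335

14.335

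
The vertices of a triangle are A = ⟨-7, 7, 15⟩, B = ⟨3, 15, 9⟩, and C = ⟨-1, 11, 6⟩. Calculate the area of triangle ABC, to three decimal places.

AB = (10, 8, -6),  AC = (6, 4, -9)
i: 8·(-9) - (-6)·4 = -72 - (-24) = -48
j: (-6)·6 - 10·(-9) = -36 - (-90) = 54
k: 10·4 - 8·6 = 40 - 48 = -8
AB × AC = (-48, 54, -8)
|AB × AC| = √5284 ≈ 72.6911
area = ½ · 72.6911 ≈ 36.346

36.346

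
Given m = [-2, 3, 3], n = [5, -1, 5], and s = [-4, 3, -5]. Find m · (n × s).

68

n × s:
i: (-1)·(-5) - 5·3 = 5 - 15 = -10
j: 5·(-4) - 5·(-5) = -20 - (-25) = 5
k: 5·3 - (-1)·(-4) = 15 - 4 = 11
n × s = (-10, 5, 11)
m · (n × s) = (-2)·(-10) + 3·5 + 3·11 = 20 + 15 + 33 = 68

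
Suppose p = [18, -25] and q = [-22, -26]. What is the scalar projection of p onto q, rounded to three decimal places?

7.458

p · q = 18·(-22) + (-25)·(-26) = -396 + 650 = 254
|q| = √(484 + 676) = √1160 ≈ 34.0588
comp_q p = 254 / √1160 ≈ 7.458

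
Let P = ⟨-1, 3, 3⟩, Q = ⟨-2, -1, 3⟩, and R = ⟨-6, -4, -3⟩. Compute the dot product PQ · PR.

PQ = Q − P = (-1, -4, 0)
PR = R − P = (-5, -7, -6)
PQ · PR = (-1)·(-5) + (-4)·(-7) + 0·(-6) = 5 + 28 + 0 = 33

33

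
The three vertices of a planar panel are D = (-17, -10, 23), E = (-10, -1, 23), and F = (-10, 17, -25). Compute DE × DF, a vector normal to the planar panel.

DE = (7, 9, 0)
DF = (7, 27, -48)
i: 9·(-48) - 0·27 = -432 - 0 = -432
j: 0·7 - 7·(-48) = 0 - (-336) = 336
k: 7·27 - 9·7 = 189 - 63 = 126
DE × DF = (-432, 336, 126)

(-432, 336, 126)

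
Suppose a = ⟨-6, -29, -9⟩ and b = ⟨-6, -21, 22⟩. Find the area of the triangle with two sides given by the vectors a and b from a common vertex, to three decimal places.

i: (-29)·22 - (-9)·(-21) = -638 - 189 = -827
j: (-9)·(-6) - (-6)·22 = 54 - (-132) = 186
k: (-6)·(-21) - (-29)·(-6) = 126 - 174 = -48
a × b = (-827, 186, -48)
|a × b| = √((-827)² + 186² + (-48)²) = √720829 ≈ 849.0165
area = ½ · 849.0165 ≈ 424.508

424.508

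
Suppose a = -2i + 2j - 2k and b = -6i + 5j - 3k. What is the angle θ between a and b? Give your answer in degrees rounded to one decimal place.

15.0

a · b = (-2)·(-6) + 2·5 + (-2)·(-3) = 12 + 10 + 6 = 28
|a|² = 4 + 4 + 4 = 12,  |a| = √12 ≈ 3.464102
|b|² = 36 + 25 + 9 = 70,  |b| = √70 ≈ 8.366600
cos θ = 28 / (3.464102 · 8.366600) ≈ 0.96609
θ = arccos(0.96609) ≈ 15.0°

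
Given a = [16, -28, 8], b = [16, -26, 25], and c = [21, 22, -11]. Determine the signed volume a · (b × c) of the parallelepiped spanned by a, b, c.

-16668

b × c:
i: (-26)·(-11) - 25·22 = 286 - 550 = -264
j: 25·21 - 16·(-11) = 525 - (-176) = 701
k: 16·22 - (-26)·21 = 352 - (-546) = 898
b × c = (-264, 701, 898)
a · (b × c) = 16·(-264) + (-28)·701 + 8·898 = -4224 - 19628 + 7184 = -16668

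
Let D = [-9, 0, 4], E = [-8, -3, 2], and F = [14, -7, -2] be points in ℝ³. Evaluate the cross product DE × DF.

DE = (1, -3, -2)
DF = (23, -7, -6)
i: (-3)·(-6) - (-2)·(-7) = 18 - 14 = 4
j: (-2)·23 - 1·(-6) = -46 - (-6) = -40
k: 1·(-7) - (-3)·23 = -7 - (-69) = 62
DE × DF = (4, -40, 62)

(4, -40, 62)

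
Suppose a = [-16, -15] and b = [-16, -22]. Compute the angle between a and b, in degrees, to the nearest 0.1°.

a · b = (-16)·(-16) + (-15)·(-22) = 256 + 330 = 586
|a|² = 256 + 225 = 481,  |a| = √481 ≈ 21.931712
|b|² = 256 + 484 = 740,  |b| = √740 ≈ 27.202941
cos θ = 586 / (21.931712 · 27.202941) ≈ 0.98222
θ = arccos(0.98222) ≈ 10.8°

10.8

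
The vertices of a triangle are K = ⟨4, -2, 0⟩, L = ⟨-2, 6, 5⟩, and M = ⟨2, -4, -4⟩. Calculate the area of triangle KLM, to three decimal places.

KL = (-6, 8, 5),  KM = (-2, -2, -4)
i: 8·(-4) - 5·(-2) = -32 - (-10) = -22
j: 5·(-2) - (-6)·(-4) = -10 - 24 = -34
k: (-6)·(-2) - 8·(-2) = 12 - (-16) = 28
KL × KM = (-22, -34, 28)
|KL × KM| = √2424 ≈ 49.2341
area = ½ · 49.2341 ≈ 24.617

24.617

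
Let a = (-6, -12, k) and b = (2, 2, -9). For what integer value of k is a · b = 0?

-4

a · b = (-6)·2 + (-12)·2 + k·(-9) = -36 - 9k
Set equal to 0: -9k = 36, so k = -4.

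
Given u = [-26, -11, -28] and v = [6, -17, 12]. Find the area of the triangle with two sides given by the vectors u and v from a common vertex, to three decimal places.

402.636

i: (-11)·12 - (-28)·(-17) = -132 - 476 = -608
j: (-28)·6 - (-26)·12 = -168 - (-312) = 144
k: (-26)·(-17) - (-11)·6 = 442 - (-66) = 508
u × v = (-608, 144, 508)
|u × v| = √((-608)² + 144² + 508²) = √648464 ≈ 805.2726
area = ½ · 805.2726 ≈ 402.636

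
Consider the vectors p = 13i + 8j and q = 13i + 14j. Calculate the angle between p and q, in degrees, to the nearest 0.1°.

p · q = 13·13 + 8·14 = 169 + 112 = 281
|p|² = 169 + 64 = 233,  |p| = √233 ≈ 15.264338
|q|² = 169 + 196 = 365,  |q| = √365 ≈ 19.104973
cos θ = 281 / (15.264338 · 19.104973) ≈ 0.96357
θ = arccos(0.96357) ≈ 15.5°

15.5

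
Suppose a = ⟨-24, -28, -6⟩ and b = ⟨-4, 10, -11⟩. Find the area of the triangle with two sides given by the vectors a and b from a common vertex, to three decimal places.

i: (-28)·(-11) - (-6)·10 = 308 - (-60) = 368
j: (-6)·(-4) - (-24)·(-11) = 24 - 264 = -240
k: (-24)·10 - (-28)·(-4) = -240 - 112 = -352
a × b = (368, -240, -352)
|a × b| = √(368² + (-240)² + (-352)²) = √316928 ≈ 562.9636
area = ½ · 562.9636 ≈ 281.482

281.482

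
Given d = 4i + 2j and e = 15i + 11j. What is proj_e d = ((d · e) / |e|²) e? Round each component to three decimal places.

(3.555, 2.607)

d · e = 4·15 + 2·11 = 60 + 22 = 82
|e|² = 225 + 121 = 346
proj_e d = (82/346) · (15, 11) ≈ (3.555, 2.607)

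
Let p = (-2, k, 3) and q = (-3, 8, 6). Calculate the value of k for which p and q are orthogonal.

p · q = (-2)·(-3) + k·8 + 3·6 = 24 + 8k
Set equal to 0: 8k = -24, so k = -3.

-3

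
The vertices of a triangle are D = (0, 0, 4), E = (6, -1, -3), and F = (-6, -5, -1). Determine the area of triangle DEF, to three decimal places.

DE = (6, -1, -7),  DF = (-6, -5, -5)
i: (-1)·(-5) - (-7)·(-5) = 5 - 35 = -30
j: (-7)·(-6) - 6·(-5) = 42 - (-30) = 72
k: 6·(-5) - (-1)·(-6) = -30 - 6 = -36
DE × DF = (-30, 72, -36)
|DE × DF| = √7380 ≈ 85.9069
area = ½ · 85.9069 ≈ 42.953

42.953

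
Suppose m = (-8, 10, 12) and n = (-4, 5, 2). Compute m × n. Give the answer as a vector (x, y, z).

i: 10·2 - 12·5 = 20 - 60 = -40
j: 12·(-4) - (-8)·2 = -48 - (-16) = -32
k: (-8)·5 - 10·(-4) = -40 - (-40) = 0
m × n = (-40, -32, 0)

(-40, -32, 0)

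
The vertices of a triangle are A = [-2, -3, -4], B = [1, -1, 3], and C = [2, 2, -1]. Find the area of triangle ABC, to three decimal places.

AB = (3, 2, 7),  AC = (4, 5, 3)
i: 2·3 - 7·5 = 6 - 35 = -29
j: 7·4 - 3·3 = 28 - 9 = 19
k: 3·5 - 2·4 = 15 - 8 = 7
AB × AC = (-29, 19, 7)
|AB × AC| = √1251 ≈ 35.3695
area = ½ · 35.3695 ≈ 17.685

17.685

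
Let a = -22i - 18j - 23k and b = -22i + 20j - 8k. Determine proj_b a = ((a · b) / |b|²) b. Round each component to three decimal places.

a · b = (-22)·(-22) + (-18)·20 + (-23)·(-8) = 484 - 360 + 184 = 308
|b|² = 484 + 400 + 64 = 948
proj_b a = (308/948) · (-22, 20, -8) ≈ (-7.148, 6.498, -2.599)

(-7.148, 6.498, -2.599)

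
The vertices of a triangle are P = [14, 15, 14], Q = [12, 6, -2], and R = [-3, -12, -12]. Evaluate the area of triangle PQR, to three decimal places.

PQ = (-2, -9, -16),  PR = (-17, -27, -26)
i: (-9)·(-26) - (-16)·(-27) = 234 - 432 = -198
j: (-16)·(-17) - (-2)·(-26) = 272 - 52 = 220
k: (-2)·(-27) - (-9)·(-17) = 54 - 153 = -99
PQ × PR = (-198, 220, -99)
|PQ × PR| = √97405 ≈ 312.0977
area = ½ · 312.0977 ≈ 156.049

156.049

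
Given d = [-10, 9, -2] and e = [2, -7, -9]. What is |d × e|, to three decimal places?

i: 9·(-9) - (-2)·(-7) = -81 - 14 = -95
j: (-2)·2 - (-10)·(-9) = -4 - 90 = -94
k: (-10)·(-7) - 9·2 = 70 - 18 = 52
d × e = (-95, -94, 52)
|d × e| = √((-95)² + (-94)² + 52²) = √20565 ≈ 143.4050

143.405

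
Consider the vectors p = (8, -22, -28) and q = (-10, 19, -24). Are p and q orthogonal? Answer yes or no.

p · q = 8·(-10) + (-22)·19 + (-28)·(-24) = -80 - 418 + 672 = 174
Nonzero, so the vectors are not orthogonal.

no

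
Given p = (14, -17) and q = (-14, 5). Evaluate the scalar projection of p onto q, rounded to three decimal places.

p · q = 14·(-14) + (-17)·5 = -196 - 85 = -281
|q| = √(196 + 25) = √221 ≈ 14.8661
comp_q p = -281 / √221 ≈ -18.902

-18.902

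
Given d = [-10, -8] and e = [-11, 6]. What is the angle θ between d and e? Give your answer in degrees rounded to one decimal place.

67.3

d · e = (-10)·(-11) + (-8)·6 = 110 - 48 = 62
|d|² = 100 + 64 = 164,  |d| = √164 ≈ 12.806248
|e|² = 121 + 36 = 157,  |e| = √157 ≈ 12.529964
cos θ = 62 / (12.806248 · 12.529964) ≈ 0.38638
θ = arccos(0.38638) ≈ 67.3°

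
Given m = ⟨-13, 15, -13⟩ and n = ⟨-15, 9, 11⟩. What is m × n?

i: 15·11 - (-13)·9 = 165 - (-117) = 282
j: (-13)·(-15) - (-13)·11 = 195 - (-143) = 338
k: (-13)·9 - 15·(-15) = -117 - (-225) = 108
m × n = (282, 338, 108)

(282, 338, 108)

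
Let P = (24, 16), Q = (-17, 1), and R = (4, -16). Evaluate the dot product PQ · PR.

PQ = Q − P = (-41, -15)
PR = R − P = (-20, -32)
PQ · PR = (-41)·(-20) + (-15)·(-32) = 820 + 480 = 1300

1300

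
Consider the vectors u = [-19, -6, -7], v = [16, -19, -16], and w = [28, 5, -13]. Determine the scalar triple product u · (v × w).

v × w:
i: (-19)·(-13) - (-16)·5 = 247 - (-80) = 327
j: (-16)·28 - 16·(-13) = -448 - (-208) = -240
k: 16·5 - (-19)·28 = 80 - (-532) = 612
v × w = (327, -240, 612)
u · (v × w) = (-19)·327 + (-6)·(-240) + (-7)·612 = -6213 + 1440 - 4284 = -9057

-9057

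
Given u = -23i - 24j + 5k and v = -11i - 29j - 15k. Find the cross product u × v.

(505, -400, 403)

i: (-24)·(-15) - 5·(-29) = 360 - (-145) = 505
j: 5·(-11) - (-23)·(-15) = -55 - 345 = -400
k: (-23)·(-29) - (-24)·(-11) = 667 - 264 = 403
u × v = (505, -400, 403)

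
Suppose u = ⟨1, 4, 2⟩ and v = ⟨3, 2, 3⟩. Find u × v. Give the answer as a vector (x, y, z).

i: 4·3 - 2·2 = 12 - 4 = 8
j: 2·3 - 1·3 = 6 - 3 = 3
k: 1·2 - 4·3 = 2 - 12 = -10
u × v = (8, 3, -10)

(8, 3, -10)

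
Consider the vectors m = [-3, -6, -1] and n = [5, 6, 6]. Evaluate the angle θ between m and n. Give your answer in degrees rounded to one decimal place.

m · n = (-3)·5 + (-6)·6 + (-1)·6 = -15 - 36 - 6 = -57
|m|² = 9 + 36 + 1 = 46,  |m| = √46 ≈ 6.782330
|n|² = 25 + 36 + 36 = 97,  |n| = √97 ≈ 9.848858
cos θ = -57 / (6.782330 · 9.848858) ≈ -0.85332
θ = arccos(-0.85332) ≈ 148.6°

148.6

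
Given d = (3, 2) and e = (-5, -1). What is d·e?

-17

d · e = 3·(-5) + 2·(-1) = -15 - 2 = -17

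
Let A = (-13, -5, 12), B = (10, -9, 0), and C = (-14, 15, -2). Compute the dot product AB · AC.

AB = B − A = (23, -4, -12)
AC = C − A = (-1, 20, -14)
AB · AC = 23·(-1) + (-4)·20 + (-12)·(-14) = -23 - 80 + 168 = 65

65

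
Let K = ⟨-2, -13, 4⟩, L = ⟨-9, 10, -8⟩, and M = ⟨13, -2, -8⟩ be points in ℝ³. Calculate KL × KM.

(-144, -264, -422)

KL = (-7, 23, -12)
KM = (15, 11, -12)
i: 23·(-12) - (-12)·11 = -276 - (-132) = -144
j: (-12)·15 - (-7)·(-12) = -180 - 84 = -264
k: (-7)·11 - 23·15 = -77 - 345 = -422
KL × KM = (-144, -264, -422)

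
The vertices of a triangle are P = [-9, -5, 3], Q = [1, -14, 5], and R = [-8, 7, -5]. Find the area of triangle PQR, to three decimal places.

80.108

PQ = (10, -9, 2),  PR = (1, 12, -8)
i: (-9)·(-8) - 2·12 = 72 - 24 = 48
j: 2·1 - 10·(-8) = 2 - (-80) = 82
k: 10·12 - (-9)·1 = 120 - (-9) = 129
PQ × PR = (48, 82, 129)
|PQ × PR| = √25669 ≈ 160.2155
area = ½ · 160.2155 ≈ 80.108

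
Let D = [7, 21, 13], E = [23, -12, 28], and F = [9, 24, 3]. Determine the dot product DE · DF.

-217

DE = E − D = (16, -33, 15)
DF = F − D = (2, 3, -10)
DE · DF = 16·2 + (-33)·3 + 15·(-10) = 32 - 99 - 150 = -217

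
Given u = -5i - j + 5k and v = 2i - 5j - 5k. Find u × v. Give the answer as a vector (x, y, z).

(30, -15, 27)

i: (-1)·(-5) - 5·(-5) = 5 - (-25) = 30
j: 5·2 - (-5)·(-5) = 10 - 25 = -15
k: (-5)·(-5) - (-1)·2 = 25 - (-2) = 27
u × v = (30, -15, 27)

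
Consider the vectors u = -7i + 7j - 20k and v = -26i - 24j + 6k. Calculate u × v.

(-438, 562, 350)

i: 7·6 - (-20)·(-24) = 42 - 480 = -438
j: (-20)·(-26) - (-7)·6 = 520 - (-42) = 562
k: (-7)·(-24) - 7·(-26) = 168 - (-182) = 350
u × v = (-438, 562, 350)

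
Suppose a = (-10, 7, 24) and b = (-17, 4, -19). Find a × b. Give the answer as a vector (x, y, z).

(-229, -598, 79)

i: 7·(-19) - 24·4 = -133 - 96 = -229
j: 24·(-17) - (-10)·(-19) = -408 - 190 = -598
k: (-10)·4 - 7·(-17) = -40 - (-119) = 79
a × b = (-229, -598, 79)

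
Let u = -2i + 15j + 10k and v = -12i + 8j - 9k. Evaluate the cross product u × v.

(-215, -138, 164)

i: 15·(-9) - 10·8 = -135 - 80 = -215
j: 10·(-12) - (-2)·(-9) = -120 - 18 = -138
k: (-2)·8 - 15·(-12) = -16 - (-180) = 164
u × v = (-215, -138, 164)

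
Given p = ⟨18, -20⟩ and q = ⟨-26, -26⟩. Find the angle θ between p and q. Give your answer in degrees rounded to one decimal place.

87.0

p · q = 18·(-26) + (-20)·(-26) = -468 + 520 = 52
|p|² = 324 + 400 = 724,  |p| = √724 ≈ 26.907248
|q|² = 676 + 676 = 1352,  |q| = √1352 ≈ 36.769553
cos θ = 52 / (26.907248 · 36.769553) ≈ 0.05256
θ = arccos(0.05256) ≈ 87.0°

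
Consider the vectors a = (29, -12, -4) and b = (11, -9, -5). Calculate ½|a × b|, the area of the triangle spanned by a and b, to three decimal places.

i: (-12)·(-5) - (-4)·(-9) = 60 - 36 = 24
j: (-4)·11 - 29·(-5) = -44 - (-145) = 101
k: 29·(-9) - (-12)·11 = -261 - (-132) = -129
a × b = (24, 101, -129)
|a × b| = √(24² + 101² + (-129)²) = √27418 ≈ 165.5838
area = ½ · 165.5838 ≈ 82.792

82.792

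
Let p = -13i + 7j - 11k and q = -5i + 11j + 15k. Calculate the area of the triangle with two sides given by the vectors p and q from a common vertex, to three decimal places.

i: 7·15 - (-11)·11 = 105 - (-121) = 226
j: (-11)·(-5) - (-13)·15 = 55 - (-195) = 250
k: (-13)·11 - 7·(-5) = -143 - (-35) = -108
p × q = (226, 250, -108)
|p × q| = √(226² + 250² + (-108)²) = √125240 ≈ 353.8926
area = ½ · 353.8926 ≈ 176.946

176.946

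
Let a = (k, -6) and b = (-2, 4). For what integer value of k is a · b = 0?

a · b = k·(-2) + (-6)·4 = -24 - 2k
Set equal to 0: -2k = 24, so k = -12.

-12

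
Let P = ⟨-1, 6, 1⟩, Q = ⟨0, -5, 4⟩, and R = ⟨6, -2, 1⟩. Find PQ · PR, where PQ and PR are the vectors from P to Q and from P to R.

95

PQ = Q − P = (1, -11, 3)
PR = R − P = (7, -8, 0)
PQ · PR = 1·7 + (-11)·(-8) + 3·0 = 7 + 88 + 0 = 95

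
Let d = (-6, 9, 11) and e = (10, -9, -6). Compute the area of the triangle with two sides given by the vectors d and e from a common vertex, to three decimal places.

46.896

i: 9·(-6) - 11·(-9) = -54 - (-99) = 45
j: 11·10 - (-6)·(-6) = 110 - 36 = 74
k: (-6)·(-9) - 9·10 = 54 - 90 = -36
d × e = (45, 74, -36)
|d × e| = √(45² + 74² + (-36)²) = √8797 ≈ 93.7923
area = ½ · 93.7923 ≈ 46.896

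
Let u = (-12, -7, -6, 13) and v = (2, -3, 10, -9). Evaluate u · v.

-180

u · v = (-12)·2 + (-7)·(-3) + (-6)·10 + 13·(-9) = -24 + 21 - 60 - 117 = -180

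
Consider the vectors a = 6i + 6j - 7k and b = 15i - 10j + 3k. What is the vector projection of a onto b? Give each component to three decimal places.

(0.404, -0.269, 0.081)

a · b = 6·15 + 6·(-10) + (-7)·3 = 90 - 60 - 21 = 9
|b|² = 225 + 100 + 9 = 334
proj_b a = (9/334) · (15, -10, 3) ≈ (0.404, -0.269, 0.081)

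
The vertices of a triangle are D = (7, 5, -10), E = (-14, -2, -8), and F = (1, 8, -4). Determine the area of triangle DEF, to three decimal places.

81.125

DE = (-21, -7, 2),  DF = (-6, 3, 6)
i: (-7)·6 - 2·3 = -42 - 6 = -48
j: 2·(-6) - (-21)·6 = -12 - (-126) = 114
k: (-21)·3 - (-7)·(-6) = -63 - 42 = -105
DE × DF = (-48, 114, -105)
|DE × DF| = √26325 ≈ 162.2498
area = ½ · 162.2498 ≈ 81.125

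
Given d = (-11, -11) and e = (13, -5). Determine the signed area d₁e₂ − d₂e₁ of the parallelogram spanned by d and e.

198

(-11)·(-5) - (-11)·13 = 55 - (-143) = 198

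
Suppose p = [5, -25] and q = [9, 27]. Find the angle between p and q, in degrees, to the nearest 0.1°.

p · q = 5·9 + (-25)·27 = 45 - 675 = -630
|p|² = 25 + 625 = 650,  |p| = √650 ≈ 25.495098
|q|² = 81 + 729 = 810,  |q| = √810 ≈ 28.460499
cos θ = -630 / (25.495098 · 28.460499) ≈ -0.86824
θ = arccos(-0.86824) ≈ 150.3°

150.3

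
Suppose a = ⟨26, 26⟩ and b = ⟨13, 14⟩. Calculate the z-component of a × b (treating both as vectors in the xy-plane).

26·14 - 26·13 = 364 - 338 = 26

26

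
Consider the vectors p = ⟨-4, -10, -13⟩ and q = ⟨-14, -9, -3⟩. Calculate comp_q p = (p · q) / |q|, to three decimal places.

10.939

p · q = (-4)·(-14) + (-10)·(-9) + (-13)·(-3) = 56 + 90 + 39 = 185
|q| = √(196 + 81 + 9) = √286 ≈ 16.9115
comp_q p = 185 / √286 ≈ 10.939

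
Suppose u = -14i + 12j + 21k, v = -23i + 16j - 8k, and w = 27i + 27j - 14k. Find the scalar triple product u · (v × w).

-28457

v × w:
i: 16·(-14) - (-8)·27 = -224 - (-216) = -8
j: (-8)·27 - (-23)·(-14) = -216 - 322 = -538
k: (-23)·27 - 16·27 = -621 - 432 = -1053
v × w = (-8, -538, -1053)
u · (v × w) = (-14)·(-8) + 12·(-538) + 21·(-1053) = 112 - 6456 - 22113 = -28457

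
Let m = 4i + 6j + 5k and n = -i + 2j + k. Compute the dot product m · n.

m · n = 4·(-1) + 6·2 + 5·1 = -4 + 12 + 5 = 13

13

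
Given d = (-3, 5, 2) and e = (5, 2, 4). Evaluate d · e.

3

d · e = (-3)·5 + 5·2 + 2·4 = -15 + 10 + 8 = 3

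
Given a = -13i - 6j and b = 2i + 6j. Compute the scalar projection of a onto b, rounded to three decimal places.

a · b = (-13)·2 + (-6)·6 = -26 - 36 = -62
|b| = √(4 + 36) = √40 ≈ 6.3246
comp_b a = -62 / √40 ≈ -9.803

-9.803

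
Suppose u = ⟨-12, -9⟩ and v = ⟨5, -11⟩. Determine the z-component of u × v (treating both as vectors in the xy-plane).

177

(-12)·(-11) - (-9)·5 = 132 - (-45) = 177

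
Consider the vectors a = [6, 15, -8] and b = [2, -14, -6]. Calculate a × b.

(-202, 20, -114)

i: 15·(-6) - (-8)·(-14) = -90 - 112 = -202
j: (-8)·2 - 6·(-6) = -16 - (-36) = 20
k: 6·(-14) - 15·2 = -84 - 30 = -114
a × b = (-202, 20, -114)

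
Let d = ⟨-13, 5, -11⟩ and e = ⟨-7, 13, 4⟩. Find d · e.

d · e = (-13)·(-7) + 5·13 + (-11)·4 = 91 + 65 - 44 = 112

112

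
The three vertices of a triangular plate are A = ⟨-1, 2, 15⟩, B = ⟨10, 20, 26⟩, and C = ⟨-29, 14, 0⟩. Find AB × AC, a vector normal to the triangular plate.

AB = (11, 18, 11)
AC = (-28, 12, -15)
i: 18·(-15) - 11·12 = -270 - 132 = -402
j: 11·(-28) - 11·(-15) = -308 - (-165) = -143
k: 11·12 - 18·(-28) = 132 - (-504) = 636
AB × AC = (-402, -143, 636)

(-402, -143, 636)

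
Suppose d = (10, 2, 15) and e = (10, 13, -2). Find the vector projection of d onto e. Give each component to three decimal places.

(3.516, 4.571, -0.703)

d · e = 10·10 + 2·13 + 15·(-2) = 100 + 26 - 30 = 96
|e|² = 100 + 169 + 4 = 273
proj_e d = (96/273) · (10, 13, -2) ≈ (3.516, 4.571, -0.703)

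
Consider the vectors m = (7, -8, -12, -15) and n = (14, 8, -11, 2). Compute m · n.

m · n = 7·14 + (-8)·8 + (-12)·(-11) + (-15)·2 = 98 - 64 + 132 - 30 = 136

136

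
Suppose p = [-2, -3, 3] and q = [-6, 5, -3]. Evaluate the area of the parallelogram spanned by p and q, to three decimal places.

i: (-3)·(-3) - 3·5 = 9 - 15 = -6
j: 3·(-6) - (-2)·(-3) = -18 - 6 = -24
k: (-2)·5 - (-3)·(-6) = -10 - 18 = -28
p × q = (-6, -24, -28)
|p × q| = √((-6)² + (-24)² + (-28)²) = √1396 ≈ 37.3631

37.363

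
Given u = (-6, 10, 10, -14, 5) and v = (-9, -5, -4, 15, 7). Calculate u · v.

-211

u · v = (-6)·(-9) + 10·(-5) + 10·(-4) + (-14)·15 + 5·7 = 54 - 50 - 40 - 210 + 35 = -211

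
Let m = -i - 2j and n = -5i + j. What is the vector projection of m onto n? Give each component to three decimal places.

(-0.577, 0.115)

m · n = (-1)·(-5) + (-2)·1 = 5 - 2 = 3
|n|² = 25 + 1 = 26
proj_n m = (3/26) · (-5, 1) ≈ (-0.577, 0.115)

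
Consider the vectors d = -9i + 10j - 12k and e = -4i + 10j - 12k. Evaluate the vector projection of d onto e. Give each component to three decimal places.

(-4.308, 10.769, -12.923)

d · e = (-9)·(-4) + 10·10 + (-12)·(-12) = 36 + 100 + 144 = 280
|e|² = 16 + 100 + 144 = 260
proj_e d = (280/260) · (-4, 10, -12) ≈ (-4.308, 10.769, -12.923)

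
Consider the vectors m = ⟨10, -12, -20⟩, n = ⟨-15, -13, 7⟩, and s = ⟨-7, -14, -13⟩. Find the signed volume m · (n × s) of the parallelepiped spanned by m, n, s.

n × s:
i: (-13)·(-13) - 7·(-14) = 169 - (-98) = 267
j: 7·(-7) - (-15)·(-13) = -49 - 195 = -244
k: (-15)·(-14) - (-13)·(-7) = 210 - 91 = 119
n × s = (267, -244, 119)
m · (n × s) = 10·267 + (-12)·(-244) + (-20)·119 = 2670 + 2928 - 2380 = 3218

3218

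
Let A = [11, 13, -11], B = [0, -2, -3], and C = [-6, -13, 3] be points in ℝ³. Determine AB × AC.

AB = (-11, -15, 8)
AC = (-17, -26, 14)
i: (-15)·14 - 8·(-26) = -210 - (-208) = -2
j: 8·(-17) - (-11)·14 = -136 - (-154) = 18
k: (-11)·(-26) - (-15)·(-17) = 286 - 255 = 31
AB × AC = (-2, 18, 31)

(-2, 18, 31)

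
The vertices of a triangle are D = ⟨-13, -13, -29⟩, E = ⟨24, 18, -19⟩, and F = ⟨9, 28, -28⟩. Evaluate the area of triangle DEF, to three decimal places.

DE = (37, 31, 10),  DF = (22, 41, 1)
i: 31·1 - 10·41 = 31 - 410 = -379
j: 10·22 - 37·1 = 220 - 37 = 183
k: 37·41 - 31·22 = 1517 - 682 = 835
DE × DF = (-379, 183, 835)
|DE × DF| = √874355 ≈ 935.0695
area = ½ · 935.0695 ≈ 467.535

467.535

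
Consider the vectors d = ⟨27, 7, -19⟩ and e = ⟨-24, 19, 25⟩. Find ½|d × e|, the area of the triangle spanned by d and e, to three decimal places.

i: 7·25 - (-19)·19 = 175 - (-361) = 536
j: (-19)·(-24) - 27·25 = 456 - 675 = -219
k: 27·19 - 7·(-24) = 513 - (-168) = 681
d × e = (536, -219, 681)
|d × e| = √(536² + (-219)² + 681²) = √799018 ≈ 893.8781
area = ½ · 893.8781 ≈ 446.939

446.939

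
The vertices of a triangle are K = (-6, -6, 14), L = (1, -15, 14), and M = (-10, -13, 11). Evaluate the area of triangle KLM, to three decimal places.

KL = (7, -9, 0),  KM = (-4, -7, -3)
i: (-9)·(-3) - 0·(-7) = 27 - 0 = 27
j: 0·(-4) - 7·(-3) = 0 - (-21) = 21
k: 7·(-7) - (-9)·(-4) = -49 - 36 = -85
KL × KM = (27, 21, -85)
|KL × KM| = √8395 ≈ 91.6242
area = ½ · 91.6242 ≈ 45.812

45.812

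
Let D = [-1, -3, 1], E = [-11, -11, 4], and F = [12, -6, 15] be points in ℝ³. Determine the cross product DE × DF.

(-103, 179, 134)

DE = (-10, -8, 3)
DF = (13, -3, 14)
i: (-8)·14 - 3·(-3) = -112 - (-9) = -103
j: 3·13 - (-10)·14 = 39 - (-140) = 179
k: (-10)·(-3) - (-8)·13 = 30 - (-104) = 134
DE × DF = (-103, 179, 134)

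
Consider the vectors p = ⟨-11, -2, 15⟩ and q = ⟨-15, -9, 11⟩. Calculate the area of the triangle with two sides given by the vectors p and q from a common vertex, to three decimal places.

i: (-2)·11 - 15·(-9) = -22 - (-135) = 113
j: 15·(-15) - (-11)·11 = -225 - (-121) = -104
k: (-11)·(-9) - (-2)·(-15) = 99 - 30 = 69
p × q = (113, -104, 69)
|p × q| = √(113² + (-104)² + 69²) = √28346 ≈ 168.3627
area = ½ · 168.3627 ≈ 84.181

84.181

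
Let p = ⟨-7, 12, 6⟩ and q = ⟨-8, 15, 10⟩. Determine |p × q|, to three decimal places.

38.275

i: 12·10 - 6·15 = 120 - 90 = 30
j: 6·(-8) - (-7)·10 = -48 - (-70) = 22
k: (-7)·15 - 12·(-8) = -105 - (-96) = -9
p × q = (30, 22, -9)
|p × q| = √(30² + 22² + (-9)²) = √1465 ≈ 38.2753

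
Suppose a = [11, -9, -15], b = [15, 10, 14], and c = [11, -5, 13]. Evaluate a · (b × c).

b × c:
i: 10·13 - 14·(-5) = 130 - (-70) = 200
j: 14·11 - 15·13 = 154 - 195 = -41
k: 15·(-5) - 10·11 = -75 - 110 = -185
b × c = (200, -41, -185)
a · (b × c) = 11·200 + (-9)·(-41) + (-15)·(-185) = 2200 + 369 + 2775 = 5344

5344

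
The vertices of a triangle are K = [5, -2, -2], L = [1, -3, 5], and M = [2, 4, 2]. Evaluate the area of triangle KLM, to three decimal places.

26.786

KL = (-4, -1, 7),  KM = (-3, 6, 4)
i: (-1)·4 - 7·6 = -4 - 42 = -46
j: 7·(-3) - (-4)·4 = -21 - (-16) = -5
k: (-4)·6 - (-1)·(-3) = -24 - 3 = -27
KL × KM = (-46, -5, -27)
|KL × KM| = √2870 ≈ 53.5724
area = ½ · 53.5724 ≈ 26.786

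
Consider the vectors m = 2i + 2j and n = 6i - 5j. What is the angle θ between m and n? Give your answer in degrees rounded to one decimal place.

m · n = 2·6 + 2·(-5) = 12 - 10 = 2
|m|² = 4 + 4 = 8,  |m| = √8 ≈ 2.828427
|n|² = 36 + 25 = 61,  |n| = √61 ≈ 7.810250
cos θ = 2 / (2.828427 · 7.810250) ≈ 0.09054
θ = arccos(0.09054) ≈ 84.8°

84.8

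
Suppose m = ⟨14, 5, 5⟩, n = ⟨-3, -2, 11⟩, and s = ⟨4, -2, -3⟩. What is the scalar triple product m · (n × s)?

637

n × s:
i: (-2)·(-3) - 11·(-2) = 6 - (-22) = 28
j: 11·4 - (-3)·(-3) = 44 - 9 = 35
k: (-3)·(-2) - (-2)·4 = 6 - (-8) = 14
n × s = (28, 35, 14)
m · (n × s) = 14·28 + 5·35 + 5·14 = 392 + 175 + 70 = 637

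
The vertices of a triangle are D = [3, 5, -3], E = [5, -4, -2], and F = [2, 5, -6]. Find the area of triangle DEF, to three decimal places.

14.448

DE = (2, -9, 1),  DF = (-1, 0, -3)
i: (-9)·(-3) - 1·0 = 27 - 0 = 27
j: 1·(-1) - 2·(-3) = -1 - (-6) = 5
k: 2·0 - (-9)·(-1) = 0 - 9 = -9
DE × DF = (27, 5, -9)
|DE × DF| = √835 ≈ 28.8964
area = ½ · 28.8964 ≈ 14.448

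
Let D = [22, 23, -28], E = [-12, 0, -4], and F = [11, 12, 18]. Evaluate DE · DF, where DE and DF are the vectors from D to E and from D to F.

1731

DE = E − D = (-34, -23, 24)
DF = F − D = (-11, -11, 46)
DE · DF = (-34)·(-11) + (-23)·(-11) + 24·46 = 374 + 253 + 1104 = 1731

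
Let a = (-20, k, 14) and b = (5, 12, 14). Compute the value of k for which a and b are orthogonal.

-8

a · b = (-20)·5 + k·12 + 14·14 = 96 + 12k
Set equal to 0: 12k = -96, so k = -8.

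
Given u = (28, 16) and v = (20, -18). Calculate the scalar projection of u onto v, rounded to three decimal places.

10.109

u · v = 28·20 + 16·(-18) = 560 - 288 = 272
|v| = √(400 + 324) = √724 ≈ 26.9072
comp_v u = 272 / √724 ≈ 10.109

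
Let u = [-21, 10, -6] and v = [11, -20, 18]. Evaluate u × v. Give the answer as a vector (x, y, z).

(60, 312, 310)

i: 10·18 - (-6)·(-20) = 180 - 120 = 60
j: (-6)·11 - (-21)·18 = -66 - (-378) = 312
k: (-21)·(-20) - 10·11 = 420 - 110 = 310
u × v = (60, 312, 310)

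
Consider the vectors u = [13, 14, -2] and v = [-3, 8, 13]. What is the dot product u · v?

u · v = 13·(-3) + 14·8 + (-2)·13 = -39 + 112 - 26 = 47

47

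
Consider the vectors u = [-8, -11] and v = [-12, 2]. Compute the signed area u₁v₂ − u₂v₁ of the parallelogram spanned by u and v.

-148

(-8)·2 - (-11)·(-12) = -16 - 132 = -148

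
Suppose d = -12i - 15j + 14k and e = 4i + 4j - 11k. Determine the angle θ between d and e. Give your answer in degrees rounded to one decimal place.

d · e = (-12)·4 + (-15)·4 + 14·(-11) = -48 - 60 - 154 = -262
|d|² = 144 + 225 + 196 = 565,  |d| = √565 ≈ 23.769729
|e|² = 16 + 16 + 121 = 153,  |e| = √153 ≈ 12.369317
cos θ = -262 / (23.769729 · 12.369317) ≈ -0.89111
θ = arccos(-0.89111) ≈ 153.0°

153.0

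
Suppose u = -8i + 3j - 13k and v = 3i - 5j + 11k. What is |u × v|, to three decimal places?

66.227

i: 3·11 - (-13)·(-5) = 33 - 65 = -32
j: (-13)·3 - (-8)·11 = -39 - (-88) = 49
k: (-8)·(-5) - 3·3 = 40 - 9 = 31
u × v = (-32, 49, 31)
|u × v| = √((-32)² + 49² + 31²) = √4386 ≈ 66.2269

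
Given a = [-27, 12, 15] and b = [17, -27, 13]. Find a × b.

i: 12·13 - 15·(-27) = 156 - (-405) = 561
j: 15·17 - (-27)·13 = 255 - (-351) = 606
k: (-27)·(-27) - 12·17 = 729 - 204 = 525
a × b = (561, 606, 525)

(561, 606, 525)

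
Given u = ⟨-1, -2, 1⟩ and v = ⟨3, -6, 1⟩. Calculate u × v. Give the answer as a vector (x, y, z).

i: (-2)·1 - 1·(-6) = -2 - (-6) = 4
j: 1·3 - (-1)·1 = 3 - (-1) = 4
k: (-1)·(-6) - (-2)·3 = 6 - (-6) = 12
u × v = (4, 4, 12)

(4, 4, 12)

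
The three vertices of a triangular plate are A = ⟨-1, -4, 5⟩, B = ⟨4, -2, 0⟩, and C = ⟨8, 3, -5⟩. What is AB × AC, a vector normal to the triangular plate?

(15, 5, 17)

AB = (5, 2, -5)
AC = (9, 7, -10)
i: 2·(-10) - (-5)·7 = -20 - (-35) = 15
j: (-5)·9 - 5·(-10) = -45 - (-50) = 5
k: 5·7 - 2·9 = 35 - 18 = 17
AB × AC = (15, 5, 17)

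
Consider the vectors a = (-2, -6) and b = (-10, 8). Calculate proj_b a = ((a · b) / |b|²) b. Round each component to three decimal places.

a · b = (-2)·(-10) + (-6)·8 = 20 - 48 = -28
|b|² = 100 + 64 = 164
proj_b a = (-28/164) · (-10, 8) ≈ (1.707, -1.366)

(1.707, -1.366)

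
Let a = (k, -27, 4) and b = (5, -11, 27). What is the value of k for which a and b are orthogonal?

-81

a · b = k·5 + (-27)·(-11) + 4·27 = 405 + 5k
Set equal to 0: 5k = -405, so k = -81.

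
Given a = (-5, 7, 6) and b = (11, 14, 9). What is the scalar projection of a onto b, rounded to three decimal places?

4.862

a · b = (-5)·11 + 7·14 + 6·9 = -55 + 98 + 54 = 97
|b| = √(121 + 196 + 81) = √398 ≈ 19.9499
comp_b a = 97 / √398 ≈ 4.862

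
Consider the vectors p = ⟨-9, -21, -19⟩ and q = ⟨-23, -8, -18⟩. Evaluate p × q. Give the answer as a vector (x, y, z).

i: (-21)·(-18) - (-19)·(-8) = 378 - 152 = 226
j: (-19)·(-23) - (-9)·(-18) = 437 - 162 = 275
k: (-9)·(-8) - (-21)·(-23) = 72 - 483 = -411
p × q = (226, 275, -411)

(226, 275, -411)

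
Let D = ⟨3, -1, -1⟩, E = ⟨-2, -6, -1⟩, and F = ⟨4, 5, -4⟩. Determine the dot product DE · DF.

DE = E − D = (-5, -5, 0)
DF = F − D = (1, 6, -3)
DE · DF = (-5)·1 + (-5)·6 + 0·(-3) = -5 - 30 + 0 = -35

-35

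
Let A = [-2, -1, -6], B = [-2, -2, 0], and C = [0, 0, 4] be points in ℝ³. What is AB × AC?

AB = (0, -1, 6)
AC = (2, 1, 10)
i: (-1)·10 - 6·1 = -10 - 6 = -16
j: 6·2 - 0·10 = 12 - 0 = 12
k: 0·1 - (-1)·2 = 0 - (-2) = 2
AB × AC = (-16, 12, 2)

(-16, 12, 2)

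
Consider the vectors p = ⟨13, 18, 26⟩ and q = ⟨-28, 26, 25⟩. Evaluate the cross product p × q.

i: 18·25 - 26·26 = 450 - 676 = -226
j: 26·(-28) - 13·25 = -728 - 325 = -1053
k: 13·26 - 18·(-28) = 338 - (-504) = 842
p × q = (-226, -1053, 842)

(-226, -1053, 842)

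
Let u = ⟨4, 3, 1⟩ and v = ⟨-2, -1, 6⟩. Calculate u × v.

i: 3·6 - 1·(-1) = 18 - (-1) = 19
j: 1·(-2) - 4·6 = -2 - 24 = -26
k: 4·(-1) - 3·(-2) = -4 - (-6) = 2
u × v = (19, -26, 2)

(19, -26, 2)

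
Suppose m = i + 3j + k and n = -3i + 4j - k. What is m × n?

i: 3·(-1) - 1·4 = -3 - 4 = -7
j: 1·(-3) - 1·(-1) = -3 - (-1) = -2
k: 1·4 - 3·(-3) = 4 - (-9) = 13
m × n = (-7, -2, 13)

(-7, -2, 13)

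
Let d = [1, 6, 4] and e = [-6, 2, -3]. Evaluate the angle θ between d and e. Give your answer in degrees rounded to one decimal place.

d · e = 1·(-6) + 6·2 + 4·(-3) = -6 + 12 - 12 = -6
|d|² = 1 + 36 + 16 = 53,  |d| = √53 ≈ 7.280110
|e|² = 36 + 4 + 9 = 49,  |e| = √49 ≈ 7.000000
cos θ = -6 / (7.280110 · 7.000000) ≈ -0.11774
θ = arccos(-0.11774) ≈ 96.8°

96.8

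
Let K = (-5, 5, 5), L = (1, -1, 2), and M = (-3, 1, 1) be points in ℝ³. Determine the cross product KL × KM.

KL = (6, -6, -3)
KM = (2, -4, -4)
i: (-6)·(-4) - (-3)·(-4) = 24 - 12 = 12
j: (-3)·2 - 6·(-4) = -6 - (-24) = 18
k: 6·(-4) - (-6)·2 = -24 - (-12) = -12
KL × KM = (12, 18, -12)

(12, 18, -12)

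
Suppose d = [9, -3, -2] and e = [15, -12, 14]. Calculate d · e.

143

d · e = 9·15 + (-3)·(-12) + (-2)·14 = 135 + 36 - 28 = 143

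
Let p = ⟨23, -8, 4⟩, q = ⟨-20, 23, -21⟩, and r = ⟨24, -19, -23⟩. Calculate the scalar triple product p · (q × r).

q × r:
i: 23·(-23) - (-21)·(-19) = -529 - 399 = -928
j: (-21)·24 - (-20)·(-23) = -504 - 460 = -964
k: (-20)·(-19) - 23·24 = 380 - 552 = -172
q × r = (-928, -964, -172)
p · (q × r) = 23·(-928) + (-8)·(-964) + 4·(-172) = -21344 + 7712 - 688 = -14320

-14320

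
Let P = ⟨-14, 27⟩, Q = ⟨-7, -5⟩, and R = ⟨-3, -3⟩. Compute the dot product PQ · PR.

1037

PQ = Q − P = (7, -32)
PR = R − P = (11, -30)
PQ · PR = 7·11 + (-32)·(-30) = 77 + 960 = 1037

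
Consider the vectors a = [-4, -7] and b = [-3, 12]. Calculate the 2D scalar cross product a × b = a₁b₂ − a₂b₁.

-69

(-4)·12 - (-7)·(-3) = -48 - 21 = -69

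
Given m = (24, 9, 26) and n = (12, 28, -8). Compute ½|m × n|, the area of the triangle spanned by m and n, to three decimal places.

i: 9·(-8) - 26·28 = -72 - 728 = -800
j: 26·12 - 24·(-8) = 312 - (-192) = 504
k: 24·28 - 9·12 = 672 - 108 = 564
m × n = (-800, 504, 564)
|m × n| = √((-800)² + 504² + 564²) = √1212112 ≈ 1100.9596
area = ½ · 1100.9596 ≈ 550.480

550.480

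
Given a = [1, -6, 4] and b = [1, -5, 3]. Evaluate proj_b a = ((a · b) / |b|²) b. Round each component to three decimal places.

(1.229, -6.143, 3.686)

a · b = 1·1 + (-6)·(-5) + 4·3 = 1 + 30 + 12 = 43
|b|² = 1 + 25 + 9 = 35
proj_b a = (43/35) · (1, -5, 3) ≈ (1.229, -6.143, 3.686)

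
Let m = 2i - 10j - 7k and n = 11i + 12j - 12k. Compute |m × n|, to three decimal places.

i: (-10)·(-12) - (-7)·12 = 120 - (-84) = 204
j: (-7)·11 - 2·(-12) = -77 - (-24) = -53
k: 2·12 - (-10)·11 = 24 - (-110) = 134
m × n = (204, -53, 134)
|m × n| = √(204² + (-53)² + 134²) = √62381 ≈ 249.7619

249.762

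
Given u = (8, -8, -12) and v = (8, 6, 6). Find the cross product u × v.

(24, -144, 112)

i: (-8)·6 - (-12)·6 = -48 - (-72) = 24
j: (-12)·8 - 8·6 = -96 - 48 = -144
k: 8·6 - (-8)·8 = 48 - (-64) = 112
u × v = (24, -144, 112)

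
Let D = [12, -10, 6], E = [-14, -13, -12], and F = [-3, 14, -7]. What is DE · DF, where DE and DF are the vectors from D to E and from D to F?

552

DE = E − D = (-26, -3, -18)
DF = F − D = (-15, 24, -13)
DE · DF = (-26)·(-15) + (-3)·24 + (-18)·(-13) = 390 - 72 + 234 = 552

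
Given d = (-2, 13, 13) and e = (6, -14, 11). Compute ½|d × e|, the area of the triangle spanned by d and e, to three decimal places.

171.847

i: 13·11 - 13·(-14) = 143 - (-182) = 325
j: 13·6 - (-2)·11 = 78 - (-22) = 100
k: (-2)·(-14) - 13·6 = 28 - 78 = -50
d × e = (325, 100, -50)
|d × e| = √(325² + 100² + (-50)²) = √118125 ≈ 343.6932
area = ½ · 343.6932 ≈ 171.847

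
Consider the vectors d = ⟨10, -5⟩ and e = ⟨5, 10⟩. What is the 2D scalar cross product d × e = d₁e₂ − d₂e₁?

125

10·10 - (-5)·5 = 100 - (-25) = 125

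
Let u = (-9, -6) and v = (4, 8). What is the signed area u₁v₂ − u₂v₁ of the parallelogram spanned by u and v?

-48

(-9)·8 - (-6)·4 = -72 - (-24) = -48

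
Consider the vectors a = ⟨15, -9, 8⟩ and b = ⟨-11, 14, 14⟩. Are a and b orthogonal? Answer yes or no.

no

a · b = 15·(-11) + (-9)·14 + 8·14 = -165 - 126 + 112 = -179
Nonzero, so the vectors are not orthogonal.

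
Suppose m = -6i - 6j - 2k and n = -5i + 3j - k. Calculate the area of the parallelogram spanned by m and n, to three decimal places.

i: (-6)·(-1) - (-2)·3 = 6 - (-6) = 12
j: (-2)·(-5) - (-6)·(-1) = 10 - 6 = 4
k: (-6)·3 - (-6)·(-5) = -18 - 30 = -48
m × n = (12, 4, -48)
|m × n| = √(12² + 4² + (-48)²) = √2464 ≈ 49.6387

49.639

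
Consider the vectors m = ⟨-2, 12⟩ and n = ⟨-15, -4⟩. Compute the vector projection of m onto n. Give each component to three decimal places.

(1.120, 0.299)

m · n = (-2)·(-15) + 12·(-4) = 30 - 48 = -18
|n|² = 225 + 16 = 241
proj_n m = (-18/241) · (-15, -4) ≈ (1.120, 0.299)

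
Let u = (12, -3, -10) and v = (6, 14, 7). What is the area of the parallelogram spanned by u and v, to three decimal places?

263.615

i: (-3)·7 - (-10)·14 = -21 - (-140) = 119
j: (-10)·6 - 12·7 = -60 - 84 = -144
k: 12·14 - (-3)·6 = 168 - (-18) = 186
u × v = (119, -144, 186)
|u × v| = √(119² + (-144)² + 186²) = √69493 ≈ 263.6152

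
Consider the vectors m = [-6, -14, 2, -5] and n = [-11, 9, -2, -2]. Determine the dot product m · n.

m · n = (-6)·(-11) + (-14)·9 + 2·(-2) + (-5)·(-2) = 66 - 126 - 4 + 10 = -54

-54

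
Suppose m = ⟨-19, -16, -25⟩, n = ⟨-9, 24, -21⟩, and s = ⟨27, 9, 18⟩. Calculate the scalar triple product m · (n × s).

12906

n × s:
i: 24·18 - (-21)·9 = 432 - (-189) = 621
j: (-21)·27 - (-9)·18 = -567 - (-162) = -405
k: (-9)·9 - 24·27 = -81 - 648 = -729
n × s = (621, -405, -729)
m · (n × s) = (-19)·621 + (-16)·(-405) + (-25)·(-729) = -11799 + 6480 + 18225 = 12906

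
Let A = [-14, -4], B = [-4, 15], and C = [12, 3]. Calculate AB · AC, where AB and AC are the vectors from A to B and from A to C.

393

AB = B − A = (10, 19)
AC = C − A = (26, 7)
AB · AC = 10·26 + 19·7 = 260 + 133 = 393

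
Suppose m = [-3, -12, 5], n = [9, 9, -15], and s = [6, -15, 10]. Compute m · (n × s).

1620

n × s:
i: 9·10 - (-15)·(-15) = 90 - 225 = -135
j: (-15)·6 - 9·10 = -90 - 90 = -180
k: 9·(-15) - 9·6 = -135 - 54 = -189
n × s = (-135, -180, -189)
m · (n × s) = (-3)·(-135) + (-12)·(-180) + 5·(-189) = 405 + 2160 - 945 = 1620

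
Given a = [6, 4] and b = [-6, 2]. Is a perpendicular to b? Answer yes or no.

no

a · b = 6·(-6) + 4·2 = -36 + 8 = -28
Nonzero, so the vectors are not orthogonal.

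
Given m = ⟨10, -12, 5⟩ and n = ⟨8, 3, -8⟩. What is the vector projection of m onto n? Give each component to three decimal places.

m · n = 10·8 + (-12)·3 + 5·(-8) = 80 - 36 - 40 = 4
|n|² = 64 + 9 + 64 = 137
proj_n m = (4/137) · (8, 3, -8) ≈ (0.234, 0.088, -0.234)

(0.234, 0.088, -0.234)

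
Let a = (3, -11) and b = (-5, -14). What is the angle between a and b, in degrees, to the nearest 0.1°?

34.9

a · b = 3·(-5) + (-11)·(-14) = -15 + 154 = 139
|a|² = 9 + 121 = 130,  |a| = √130 ≈ 11.401754
|b|² = 25 + 196 = 221,  |b| = √221 ≈ 14.866069
cos θ = 139 / (11.401754 · 14.866069) ≈ 0.82006
θ = arccos(0.82006) ≈ 34.9°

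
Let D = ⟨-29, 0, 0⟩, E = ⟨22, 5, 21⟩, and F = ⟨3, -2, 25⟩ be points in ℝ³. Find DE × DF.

(167, -603, -262)

DE = (51, 5, 21)
DF = (32, -2, 25)
i: 5·25 - 21·(-2) = 125 - (-42) = 167
j: 21·32 - 51·25 = 672 - 1275 = -603
k: 51·(-2) - 5·32 = -102 - 160 = -262
DE × DF = (167, -603, -262)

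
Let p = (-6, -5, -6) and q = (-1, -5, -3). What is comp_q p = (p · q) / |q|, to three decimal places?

8.283

p · q = (-6)·(-1) + (-5)·(-5) + (-6)·(-3) = 6 + 25 + 18 = 49
|q| = √(1 + 25 + 9) = √35 ≈ 5.9161
comp_q p = 49 / √35 ≈ 8.283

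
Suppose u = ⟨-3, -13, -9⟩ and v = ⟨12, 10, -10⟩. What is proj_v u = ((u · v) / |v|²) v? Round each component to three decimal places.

(-2.651, -2.209, 2.209)

u · v = (-3)·12 + (-13)·10 + (-9)·(-10) = -36 - 130 + 90 = -76
|v|² = 144 + 100 + 100 = 344
proj_v u = (-76/344) · (12, 10, -10) ≈ (-2.651, -2.209, 2.209)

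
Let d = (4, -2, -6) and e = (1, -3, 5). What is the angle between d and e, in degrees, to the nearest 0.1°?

116.9

d · e = 4·1 + (-2)·(-3) + (-6)·5 = 4 + 6 - 30 = -20
|d|² = 16 + 4 + 36 = 56,  |d| = √56 ≈ 7.483315
|e|² = 1 + 9 + 25 = 35,  |e| = √35 ≈ 5.916080
cos θ = -20 / (7.483315 · 5.916080) ≈ -0.45175
θ = arccos(-0.45175) ≈ 116.9°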